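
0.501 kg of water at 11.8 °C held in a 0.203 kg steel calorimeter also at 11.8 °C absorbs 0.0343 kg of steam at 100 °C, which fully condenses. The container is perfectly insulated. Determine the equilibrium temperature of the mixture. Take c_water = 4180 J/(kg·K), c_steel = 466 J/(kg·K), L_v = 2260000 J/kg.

T_f ≈ 50.5 °C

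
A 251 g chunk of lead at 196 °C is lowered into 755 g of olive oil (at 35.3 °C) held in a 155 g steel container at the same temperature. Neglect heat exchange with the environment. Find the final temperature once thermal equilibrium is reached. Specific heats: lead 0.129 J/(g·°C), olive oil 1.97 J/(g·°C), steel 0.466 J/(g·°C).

T_f ≈ 38.6 °C

Net heat exchanged in the isolated system is zero:
251×0.129×(T − 196) + 755×1.97×(T − 35.3) + 155×0.466×(T − 35.3) = 0
32.38(T − 196) + 1487.3(T − 35.3) + 72.23(T − 35.3) = 0
1592 T = 61399
T ≈ 38.57 °C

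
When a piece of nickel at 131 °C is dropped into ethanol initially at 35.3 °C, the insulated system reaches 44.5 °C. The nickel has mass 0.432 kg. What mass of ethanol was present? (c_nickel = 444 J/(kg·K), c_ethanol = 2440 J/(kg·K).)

m ≈ 0.739 kg

Setting the total heat transfer to zero:
0.432·444·(44.5 − 131) + m·2440·(44.5 − 35.3) = 0
22448 m = 16591
m = 16591/22448 ≈ 0.7391 kg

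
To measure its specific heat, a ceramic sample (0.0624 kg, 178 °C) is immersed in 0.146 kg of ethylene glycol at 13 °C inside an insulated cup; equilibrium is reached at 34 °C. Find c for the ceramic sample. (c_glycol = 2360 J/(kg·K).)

c ≈ 805 J/(kg·K)

m_s c (T_s − T_f) = m_glycol c_glycol (T_f − T_0):
0.0624·c·(178 − 34) = 0.146·2360·(34 − 13)
8.986 c = 7235.8  ⇒  c ≈ 805.3 J/(kg·K)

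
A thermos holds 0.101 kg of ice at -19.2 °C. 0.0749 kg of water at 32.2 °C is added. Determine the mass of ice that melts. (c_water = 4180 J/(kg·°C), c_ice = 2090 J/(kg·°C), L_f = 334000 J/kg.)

m_melted ≈ 0.018 kg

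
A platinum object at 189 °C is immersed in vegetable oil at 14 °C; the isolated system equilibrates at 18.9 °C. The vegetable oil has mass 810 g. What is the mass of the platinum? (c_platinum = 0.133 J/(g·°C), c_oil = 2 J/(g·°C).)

Heat lost by the platinum = heat gained by the oil:
m·0.133·(189 − 18.9) = 810·2·(18.9 − 14)
22.62 m = 7938  ⇒  m ≈ 350.9 g

m ≈ 351 g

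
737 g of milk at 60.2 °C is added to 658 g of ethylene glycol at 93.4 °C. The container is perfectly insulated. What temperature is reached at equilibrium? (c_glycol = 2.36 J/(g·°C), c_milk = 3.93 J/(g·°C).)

T_f ≈ 71.8 °C

T_f = Σ m_i c_i T_i / Σ m_i c_i:
T_f = (1552.9·93.4 + 2896.4·60.2) / (1552.9 + 2896.4)
    = 319403 / 4449.3 ≈ 71.79 °C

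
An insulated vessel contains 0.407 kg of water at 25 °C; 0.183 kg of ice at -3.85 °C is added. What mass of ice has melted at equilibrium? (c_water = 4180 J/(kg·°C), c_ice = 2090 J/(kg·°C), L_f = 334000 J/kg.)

m_melted ≈ 0.123 kg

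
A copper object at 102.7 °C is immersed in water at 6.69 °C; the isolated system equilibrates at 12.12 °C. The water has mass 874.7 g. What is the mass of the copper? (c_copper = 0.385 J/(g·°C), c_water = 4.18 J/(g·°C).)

m ≈ 569 g

Taking heat into each body as positive, Σ m c ΔT = 0:
m·0.385·(12.12 − 102.7) + 874.7·4.18·(12.12 − 6.69) = 0
-34.87 m = -19853
m = -19853/-34.87 ≈ 569.3 g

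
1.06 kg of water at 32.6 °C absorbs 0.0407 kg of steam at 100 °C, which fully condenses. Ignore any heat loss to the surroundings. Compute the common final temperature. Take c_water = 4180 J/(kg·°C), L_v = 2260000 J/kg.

Net heat exchanged in the isolated system is zero:
steam→water at 100 °C releases m L_v = 0.0407·2260000 = 91982
  condensate cools 100→T: 0.0407·4180·(T − 100) = 170.13(T − 100)
  water warms: 1.06·4180·(T − 32.6) = 4430.8(T − 32.6)
4600.9 T = 91982 + 17013 + 144444 = 253439
T ≈ 55.08 °C, under the boiling point, so the assumption holds.

T_f ≈ 55.1 °C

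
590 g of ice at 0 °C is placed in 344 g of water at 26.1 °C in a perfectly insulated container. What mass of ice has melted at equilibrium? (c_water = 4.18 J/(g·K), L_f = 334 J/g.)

Heat available from the water dropping to 0 °C: 344×4.18×26.1 = 37530 J.
To melt every bit of ice: 590×334 = 197060 J.
Since 37530 < 197060 J, not all the ice melts; equilibrium is at 0 °C.
m_melt = 37530 / L_f = 112.4 g.

m_melted ≈ 112 g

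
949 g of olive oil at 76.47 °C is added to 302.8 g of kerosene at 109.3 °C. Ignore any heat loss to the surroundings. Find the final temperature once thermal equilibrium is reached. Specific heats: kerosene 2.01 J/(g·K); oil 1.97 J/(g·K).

Taking heat into each body as positive, Σ m c ΔT = 0:
302.8·2.01·(T − 109.3) + 949·1.97·(T − 76.47) = 0
608.63(T − 109.3) + 1869.5(T − 76.47) = 0
2478.2 T = 209486
T = 209486 / 2478.2 = 84.5 °C

T_f ≈ 84.5 °C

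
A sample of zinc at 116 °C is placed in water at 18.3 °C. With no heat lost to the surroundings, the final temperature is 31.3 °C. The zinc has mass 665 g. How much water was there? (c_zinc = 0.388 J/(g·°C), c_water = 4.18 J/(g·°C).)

Energy conservation, ΣQ = 0:
665·0.388·(31.3 − 116) + m·4.18·(31.3 − 18.3) = 0
54.34 m = 21854
m = 21854/54.34 ≈ 402.2 g

m ≈ 402 g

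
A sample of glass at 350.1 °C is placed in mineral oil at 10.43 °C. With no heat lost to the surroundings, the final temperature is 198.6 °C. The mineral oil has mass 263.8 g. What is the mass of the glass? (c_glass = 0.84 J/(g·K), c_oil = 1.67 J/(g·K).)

Taking heat into each body as positive, Σ m c ΔT = 0:
m×0.84×(198.6 − 350.1) + 263.8×1.67×(198.6 − 10.43) = 0
-127.26 m = -82898
m = -82898/-127.26 ≈ 651.4 g

m ≈ 651 g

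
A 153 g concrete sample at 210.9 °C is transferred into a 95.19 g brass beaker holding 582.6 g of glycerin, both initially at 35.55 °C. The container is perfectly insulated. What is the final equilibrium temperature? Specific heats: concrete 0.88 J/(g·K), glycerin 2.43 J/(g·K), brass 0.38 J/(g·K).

T_f ≈ 50.4 °C

Conservation of energy gives ΣQ = 0:
153*0.88*(T − 210.9) + 582.6*2.43*(T − 35.55) + 95.19*0.38*(T − 35.55) = 0
(134.64 + 1415.7 + 36.17) T = 134.64*210.9 + 1415.7*35.55 + 36.17*35.55
T ≈ 50.43 °C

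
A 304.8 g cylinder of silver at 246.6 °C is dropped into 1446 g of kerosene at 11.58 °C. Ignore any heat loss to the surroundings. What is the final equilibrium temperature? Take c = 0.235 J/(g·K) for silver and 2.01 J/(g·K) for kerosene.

T_f is the heat-capacity-weighted average of the initial temperatures:
T_f = (71.63*246.6 + 2906.5*11.58) / (71.63 + 2906.5)
    = 51320 / 2978.1 ≈ 17.23 °C

T_f ≈ 17.2 °C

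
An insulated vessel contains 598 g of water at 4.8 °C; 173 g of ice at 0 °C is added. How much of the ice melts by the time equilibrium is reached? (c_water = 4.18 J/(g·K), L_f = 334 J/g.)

m_melted ≈ 35.9 g

Water can give up m c ΔT = 598×4.18×4.8 = 11998 J before reaching 0 °C.
To melt every bit of ice: 173×334 = 57782 J.
Since 11998 < 57782 J, not all the ice melts; equilibrium is at 0 °C.
Mass melted = 11998/334 ≈ 35.92 g.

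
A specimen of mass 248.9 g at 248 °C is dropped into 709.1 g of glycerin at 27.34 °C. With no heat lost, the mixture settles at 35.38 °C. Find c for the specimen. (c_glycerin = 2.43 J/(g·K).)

c ≈ 0.262 J/(g·K)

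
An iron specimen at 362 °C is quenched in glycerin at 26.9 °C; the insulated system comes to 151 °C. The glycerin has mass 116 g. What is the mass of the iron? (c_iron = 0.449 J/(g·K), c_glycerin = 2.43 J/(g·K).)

Let T be the final temperature. ΣQ_i = 0:
m×0.449×(151 − 362) + 116×2.43×(151 − 26.9) = 0
-94.74 m = -34981
m = -34981/-94.74 ≈ 369.2 g

m ≈ 369 g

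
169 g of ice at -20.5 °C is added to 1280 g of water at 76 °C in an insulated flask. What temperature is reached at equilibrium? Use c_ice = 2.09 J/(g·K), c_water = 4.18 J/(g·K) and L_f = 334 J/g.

Conservation of energy gives ΣQ = 0:
ice -20.5→0 °C: 169·2.09·20.5 = 7240.8; latent heat to melt: 169·334 = 56446; warm the meltwater: 706.42 T; water cools: 1280·4.18·(T − 76) = 5350.4(T − 76)
6056.8 T = 406630 − 63687 = 342944
T ≈ 56.62 °C — above 0 °C, consistent with complete melting.

T_f ≈ 56.6 °C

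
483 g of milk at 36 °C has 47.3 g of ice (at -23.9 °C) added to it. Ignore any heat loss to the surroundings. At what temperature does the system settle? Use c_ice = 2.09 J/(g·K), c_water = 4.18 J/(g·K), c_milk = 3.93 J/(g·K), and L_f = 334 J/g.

Energy conservation, ΣQ = 0:
ice -23.9→0 °C: 47.3×2.09×23.9 = 2362.7; fusion: m_ice L_f = 47.3×334 = 15798; warm the meltwater: 197.71 T; milk cools: 483×3.93×(T − 36) = 1898.2(T − 36)
2095.9 T = 68335 − 18161 = 50174
T ≈ 23.94 °C. Since T > 0 °C, the all-ice-melts assumption holds.

T_f ≈ 23.9 °C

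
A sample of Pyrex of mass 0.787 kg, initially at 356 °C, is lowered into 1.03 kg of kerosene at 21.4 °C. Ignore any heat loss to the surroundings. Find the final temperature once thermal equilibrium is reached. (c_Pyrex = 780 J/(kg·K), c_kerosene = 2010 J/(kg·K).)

Heat lost by the Pyrex equals heat gained by the kerosene:
0.787*780*(356 − T) = 1.03*2010*(T − 21.4)
613.86(356 − T) = 2070.3(T − 21.4)
2684.2 T = 262839  ⇒  T ≈ 97.92 °C

T_f ≈ 97.9 °C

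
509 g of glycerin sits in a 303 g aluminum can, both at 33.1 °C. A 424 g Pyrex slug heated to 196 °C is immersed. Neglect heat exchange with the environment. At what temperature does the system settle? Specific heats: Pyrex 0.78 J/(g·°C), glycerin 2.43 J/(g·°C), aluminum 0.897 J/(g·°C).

Let T be the final temperature. ΣQ_i = 0:
424×0.78×(T − 196) + 509×2.43×(T − 33.1) + 303×0.897×(T − 33.1) = 0
330.72(T − 196) + 1236.9(T − 33.1) + 271.79(T − 33.1) = 0
(330.72 + 1236.9 + 271.79) T = 330.72×196 + 1236.9×33.1 + 271.79×33.1
T = 114758/1839.4 ≈ 62.39 °C

T_f ≈ 62.4 °C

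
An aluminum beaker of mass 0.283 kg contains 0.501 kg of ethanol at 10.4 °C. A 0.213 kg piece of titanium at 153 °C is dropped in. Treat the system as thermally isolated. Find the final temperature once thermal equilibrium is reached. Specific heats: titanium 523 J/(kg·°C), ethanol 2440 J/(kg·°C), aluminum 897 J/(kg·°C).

T_f ≈ 20.4 °C

Energy conservation, ΣQ = 0:
0.213*523*(T − 153) + 0.501*2440*(T − 10.4) + 0.283*897*(T − 10.4) = 0
111.4(T − 153) + 1222.4(T − 10.4) + 253.85(T − 10.4) = 0
1587.7 T = 32397
T = 32397/1587.7 ≈ 20.41 °C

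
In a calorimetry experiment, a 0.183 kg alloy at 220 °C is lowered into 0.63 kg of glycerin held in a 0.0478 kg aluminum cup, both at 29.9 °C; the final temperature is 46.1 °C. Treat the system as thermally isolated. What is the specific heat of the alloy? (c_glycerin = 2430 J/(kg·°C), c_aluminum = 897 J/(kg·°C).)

Net heat exchanged in the isolated system is zero:
0.183·c·(46.1 − 220) + 0.63·2430·(46.1 − 29.9) + 0.0478·897·(46.1 − 29.9) = 0
-31.82 c = -25495
c = -25495/-31.82 ≈ 801.1 J/(kg·°C)

c ≈ 801 J/(kg·°C)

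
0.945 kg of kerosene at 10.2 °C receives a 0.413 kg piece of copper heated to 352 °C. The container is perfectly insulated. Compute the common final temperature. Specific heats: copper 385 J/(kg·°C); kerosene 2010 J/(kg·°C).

Let T be the final temperature. ΣQ_i = 0:
0.413·385·(T − 352) + 0.945·2010·(T − 10.2) = 0
159(T − 352) + 1899.4(T − 10.2) = 0
(159 + 1899.4) T = 159·352 + 1899.4·10.2
T = 75344/2058.5 ≈ 36.60 °C

T_f ≈ 36.6 °C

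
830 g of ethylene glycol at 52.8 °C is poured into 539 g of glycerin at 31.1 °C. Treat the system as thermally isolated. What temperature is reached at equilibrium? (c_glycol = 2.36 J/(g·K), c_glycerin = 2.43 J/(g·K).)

T_f ≈ 44.1 °C

Let T be the final temperature. ΣQ_i = 0:
830×2.36×(T − 52.8) + 539×2.43×(T − 31.1) = 0
(1958.8 + 1309.8) T = 1958.8×52.8 + 1309.8×31.1
T = 144158/3268.6 ≈ 44.10 °C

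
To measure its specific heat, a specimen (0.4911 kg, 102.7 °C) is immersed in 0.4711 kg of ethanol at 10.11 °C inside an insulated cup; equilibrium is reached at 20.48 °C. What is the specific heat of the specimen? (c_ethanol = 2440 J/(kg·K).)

c ≈ 295 J/(kg·K)

m_s c (T_s − T_f) = m_ethanol c_ethanol (T_f − T_0):
0.4911·c·(102.7 − 20.48) = 0.4711·2440·(20.48 − 10.11)
40.38 c = 11920  ⇒  c ≈ 295.2 J/(kg·K)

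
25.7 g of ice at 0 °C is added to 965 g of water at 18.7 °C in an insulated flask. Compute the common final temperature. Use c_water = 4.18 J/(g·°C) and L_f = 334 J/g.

Heat gained plus heat lost sum to zero:
melt ice: 25.7·334 = 8583.8
  warm the meltwater: 107.43 T
  water cools: 965·4.18·(T − 18.7) = 4033.7(T − 18.7)
4141.1 T = 75430 − 8583.8 = 66846
T ≈ 16.14 °C — above 0 °C, consistent with complete melting.

T_f ≈ 16.1 °C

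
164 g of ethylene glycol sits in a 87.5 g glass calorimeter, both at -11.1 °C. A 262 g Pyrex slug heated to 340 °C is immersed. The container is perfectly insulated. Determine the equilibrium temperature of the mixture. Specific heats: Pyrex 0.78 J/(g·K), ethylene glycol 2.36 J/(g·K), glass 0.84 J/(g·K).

T_f ≈ 96.8 °C

Taking heat into each body as positive, Σ m c ΔT = 0:
262×0.78×(T − 340) + 164×2.36×(T − (-11.1)) + 87.5×0.84×(T − (-11.1)) = 0
664.9 T = 64370
T = 64370 / 664.9 = 96.8 °C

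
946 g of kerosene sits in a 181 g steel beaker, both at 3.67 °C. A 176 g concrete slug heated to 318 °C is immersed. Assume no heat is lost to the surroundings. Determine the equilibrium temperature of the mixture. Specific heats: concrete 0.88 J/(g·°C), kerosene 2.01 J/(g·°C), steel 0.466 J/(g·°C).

Energy conservation, ΣQ = 0:
176×0.88×(T − 318) + 946×2.01×(T − 3.67) + 181×0.466×(T − 3.67) = 0
154.88(T − 318) + 1901.5(T − 3.67) + 84.35(T − 3.67) = 0
(154.88 + 1901.5 + 84.35) T = 154.88×318 + 1901.5×3.67 + 84.35×3.67
T = 56540 / 2140.7 = 26.4 °C

T_f ≈ 26.4 °C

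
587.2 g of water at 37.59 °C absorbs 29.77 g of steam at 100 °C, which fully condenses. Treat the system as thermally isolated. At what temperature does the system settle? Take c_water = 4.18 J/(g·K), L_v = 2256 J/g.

T_f ≈ 66.6 °C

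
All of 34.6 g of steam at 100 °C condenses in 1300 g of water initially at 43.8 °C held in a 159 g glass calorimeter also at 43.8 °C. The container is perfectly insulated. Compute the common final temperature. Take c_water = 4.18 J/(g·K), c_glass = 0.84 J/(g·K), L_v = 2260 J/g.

T_f ≈ 58.9 °C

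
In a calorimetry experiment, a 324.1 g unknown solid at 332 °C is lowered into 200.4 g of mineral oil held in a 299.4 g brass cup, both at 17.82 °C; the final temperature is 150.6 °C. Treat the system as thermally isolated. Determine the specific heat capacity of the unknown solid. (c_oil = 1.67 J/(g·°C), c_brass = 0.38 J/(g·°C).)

Energy conservation, ΣQ = 0:
324.1·c·(150.6 − 332) + 200.4·1.67·(150.6 − 17.82) + 299.4·0.38·(150.6 − 17.82) = 0
-58792 c = -59544
c = -59544/-58792 ≈ 1.013 J/(g·°C)

c ≈ 1.01 J/(g·°C)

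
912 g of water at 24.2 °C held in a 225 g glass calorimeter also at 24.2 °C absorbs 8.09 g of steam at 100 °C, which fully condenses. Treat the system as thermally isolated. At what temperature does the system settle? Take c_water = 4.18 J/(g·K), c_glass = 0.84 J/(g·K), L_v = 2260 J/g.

T_f ≈ 29.4 °C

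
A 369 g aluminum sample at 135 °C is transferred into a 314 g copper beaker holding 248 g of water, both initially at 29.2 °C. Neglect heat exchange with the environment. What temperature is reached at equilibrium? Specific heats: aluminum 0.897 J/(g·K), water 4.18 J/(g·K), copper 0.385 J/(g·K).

Taking heat into each body as positive, Σ m c ΔT = 0:
369·0.897·(T − 135) + 248·4.18·(T − 29.2) + 314·0.385·(T − 29.2) = 0
330.99(T − 135) + 1036.6(T − 29.2) + 120.89(T − 29.2) = 0
1488.5 T = 78484
T = 78484 / 1488.5 = 52.7 °C

T_f ≈ 52.7 °C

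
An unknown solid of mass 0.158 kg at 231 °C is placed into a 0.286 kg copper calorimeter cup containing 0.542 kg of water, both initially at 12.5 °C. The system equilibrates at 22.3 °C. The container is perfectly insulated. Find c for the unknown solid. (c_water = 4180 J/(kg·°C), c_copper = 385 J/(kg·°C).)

Net heat exchanged in the isolated system is zero:
0.158×c×(22.3 − 231) + 0.542×4180×(22.3 − 12.5) + 0.286×385×(22.3 − 12.5) = 0
-32.97 c = -23282
c = -23282/-32.97 ≈ 706 J/(kg·°C)

c ≈ 706 J/(kg·°C)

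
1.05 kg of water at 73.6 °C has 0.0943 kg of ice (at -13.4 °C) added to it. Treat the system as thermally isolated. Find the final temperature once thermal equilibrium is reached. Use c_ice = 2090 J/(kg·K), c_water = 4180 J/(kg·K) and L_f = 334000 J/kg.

T_f ≈ 60.4 °C

Taking heat into each body as positive, Σ m c ΔT = 0:
warm ice to 0 °C: 0.0943×2090×(0 − (-13.4)) = 2641
  fusion: m_ice L_f = 0.0943×334000 = 31496
  warm the meltwater: 394.17 T
  water cools: 1.05×4180×(T − 73.6) = 4389(T − 73.6)
4783.2 T = 323030 − 34137 = 288893
T ≈ 60.40 °C — above 0 °C, consistent with complete melting.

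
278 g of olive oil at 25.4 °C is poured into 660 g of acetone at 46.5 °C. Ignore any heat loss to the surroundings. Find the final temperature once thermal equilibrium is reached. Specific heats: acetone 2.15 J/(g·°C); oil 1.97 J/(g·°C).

T_f ≈ 40.6 °C

Let T be the final temperature. ΣQ_i = 0:
660·2.15·(T − 46.5) + 278·1.97·(T − 25.4) = 0
1966.7 T = 79894
T = 79894/1966.7 ≈ 40.62 °C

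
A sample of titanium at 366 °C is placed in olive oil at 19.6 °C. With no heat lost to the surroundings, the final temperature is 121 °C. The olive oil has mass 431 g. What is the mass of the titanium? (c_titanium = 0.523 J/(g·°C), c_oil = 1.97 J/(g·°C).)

Conservation of energy gives ΣQ = 0:
m×0.523×(121 − 366) + 431×1.97×(121 − 19.6) = 0
-128.13 m = -86096
m = -86096/-128.13 ≈ 671.9 g

m ≈ 672 g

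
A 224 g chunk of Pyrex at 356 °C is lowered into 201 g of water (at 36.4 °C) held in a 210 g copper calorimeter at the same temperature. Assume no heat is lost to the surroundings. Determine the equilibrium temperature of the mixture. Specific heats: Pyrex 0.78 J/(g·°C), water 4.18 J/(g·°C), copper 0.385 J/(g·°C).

T_f ≈ 87.4 °C

Net heat exchanged in the isolated system is zero:
224×0.78×(T − 356) + 201×4.18×(T − 36.4) + 210×0.385×(T − 36.4) = 0
(174.72 + 840.18 + 80.85) T = 174.72×356 + 840.18×36.4 + 80.85×36.4
T = 95726/1095.8 ≈ 87.36 °C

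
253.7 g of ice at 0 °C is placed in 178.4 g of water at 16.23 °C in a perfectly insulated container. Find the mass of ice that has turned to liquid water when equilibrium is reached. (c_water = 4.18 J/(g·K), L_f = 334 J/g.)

m_melted ≈ 36.2 g

Water can give up m c ΔT = 178.4×4.18×16.23 = 12103 J before reaching 0 °C.
To melt every bit of ice: 253.7×334 = 84736 J.
12103 J < 84736 J, so only part of the ice melts and the system sits at 0 °C.
Mass melted = 12103/334 ≈ 36.24 g.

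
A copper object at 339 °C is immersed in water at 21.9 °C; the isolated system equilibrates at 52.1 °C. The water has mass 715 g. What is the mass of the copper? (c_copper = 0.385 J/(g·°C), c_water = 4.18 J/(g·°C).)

Conservation of energy gives ΣQ = 0:
m×0.385×(52.1 − 339) + 715×4.18×(52.1 − 21.9) = 0
-110.46 m = -90259
m = -90259/-110.46 ≈ 817.1 g

m ≈ 817 g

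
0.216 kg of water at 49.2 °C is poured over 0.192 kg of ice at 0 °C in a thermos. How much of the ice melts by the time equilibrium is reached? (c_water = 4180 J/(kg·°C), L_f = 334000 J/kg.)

m_melted ≈ 0.133 kg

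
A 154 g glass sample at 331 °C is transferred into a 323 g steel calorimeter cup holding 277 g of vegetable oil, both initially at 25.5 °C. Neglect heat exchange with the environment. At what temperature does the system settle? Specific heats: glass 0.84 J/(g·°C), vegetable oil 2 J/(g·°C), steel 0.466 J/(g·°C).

Energy conservation, ΣQ = 0:
154·0.84·(T − 331) + 277·2·(T − 25.5) + 323·0.466·(T − 25.5) = 0
(129.36 + 554 + 150.52) T = 129.36·331 + 554·25.5 + 150.52·25.5
T = 60783/833.88 ≈ 72.89 °C

T_f ≈ 72.9 °C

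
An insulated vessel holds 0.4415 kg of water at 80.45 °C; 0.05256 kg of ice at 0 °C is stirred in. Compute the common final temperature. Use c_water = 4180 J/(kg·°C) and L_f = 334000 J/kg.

T_f ≈ 63.4 °C

Energy conservation, ΣQ = 0:
melt ice: 0.05256·334000 = 17555; meltwater 0→T: 0.05256·4180·T = 219.7 T; water cools: 0.4415·4180·(T − 80.45) = 1845.5(T − 80.45)
2065.2 T = 148468 − 17555 = 130913
T ≈ 63.39 °C. Since T > 0 °C, the all-ice-melts assumption holds.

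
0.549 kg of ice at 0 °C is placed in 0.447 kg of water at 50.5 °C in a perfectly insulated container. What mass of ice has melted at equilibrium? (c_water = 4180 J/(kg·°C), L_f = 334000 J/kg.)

m_melted ≈ 0.283 kg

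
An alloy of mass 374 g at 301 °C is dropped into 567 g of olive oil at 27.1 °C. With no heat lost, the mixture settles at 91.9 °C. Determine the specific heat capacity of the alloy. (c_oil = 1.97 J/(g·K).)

Let T be the final temperature. ΣQ_i = 0:
374×c×(91.9 − 301) + 567×1.97×(91.9 − 27.1) = 0
-78203 c = -72381
c = -72381/-78203 ≈ 0.9255 J/(g·K)

c ≈ 0.926 J/(g·K)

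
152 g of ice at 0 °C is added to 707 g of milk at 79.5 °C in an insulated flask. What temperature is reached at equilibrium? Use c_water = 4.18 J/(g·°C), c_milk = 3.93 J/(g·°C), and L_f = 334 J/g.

T_f ≈ 49.8 °C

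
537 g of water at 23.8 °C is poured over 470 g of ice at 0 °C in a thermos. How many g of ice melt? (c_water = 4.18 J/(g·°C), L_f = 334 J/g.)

Heat available from the water dropping to 0 °C: 537·4.18·23.8 = 53423 J.
Melting all 470 g of ice would need 470·334 = 156980 J.
That's not enough to melt it all — equilibrium is at 0 °C with ice remaining.
Mass melted = 53423/334 ≈ 159.9 g.

m_melted ≈ 160 g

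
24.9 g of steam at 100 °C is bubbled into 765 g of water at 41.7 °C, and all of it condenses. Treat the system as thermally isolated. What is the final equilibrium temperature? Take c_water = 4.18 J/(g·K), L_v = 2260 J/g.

Net heat exchanged in the isolated system is zero:
latent heat released on condensation: 24.9×2260 = 56274; condensate cools 100→T: 24.9×4.18×(T − 100) = 104.08(T − 100); original water: 3197.7(T − 41.7)
3301.8 T = 56274 + 10408 + 133344 = 200026
T ≈ 60.58 °C, under the boiling point, so the assumption holds.

T_f ≈ 60.6 °C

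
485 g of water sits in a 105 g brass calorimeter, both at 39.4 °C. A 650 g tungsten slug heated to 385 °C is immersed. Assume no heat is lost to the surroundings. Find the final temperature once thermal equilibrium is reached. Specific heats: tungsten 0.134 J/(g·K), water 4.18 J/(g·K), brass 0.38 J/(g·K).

T_f ≈ 53.4 °C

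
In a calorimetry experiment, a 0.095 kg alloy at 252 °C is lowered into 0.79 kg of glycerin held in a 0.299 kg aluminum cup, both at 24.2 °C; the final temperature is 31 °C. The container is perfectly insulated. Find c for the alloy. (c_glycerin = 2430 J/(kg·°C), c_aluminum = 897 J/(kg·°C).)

c ≈ 709 J/(kg·°C)

Conservation of energy gives ΣQ = 0:
0.095·c·(31 − 252) + 0.79·2430·(31 − 24.2) + 0.299·897·(31 − 24.2) = 0
-21 c = -14878
c = -14878/-21 ≈ 708.6 J/(kg·°C)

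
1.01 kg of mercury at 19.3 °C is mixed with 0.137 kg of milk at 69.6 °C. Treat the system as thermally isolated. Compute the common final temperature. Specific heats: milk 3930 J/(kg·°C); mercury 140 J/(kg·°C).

T_f ≈ 59.1 °C

Let T be the final temperature. ΣQ_i = 0:
0.137·3930·(T − 69.6) + 1.01·140·(T − 19.3) = 0
538.41(T − 69.6) + 141.4(T − 19.3) = 0
(538.41 + 141.4) T = 538.41·69.6 + 141.4·19.3
T = 40202 / 679.81 = 59.1 °C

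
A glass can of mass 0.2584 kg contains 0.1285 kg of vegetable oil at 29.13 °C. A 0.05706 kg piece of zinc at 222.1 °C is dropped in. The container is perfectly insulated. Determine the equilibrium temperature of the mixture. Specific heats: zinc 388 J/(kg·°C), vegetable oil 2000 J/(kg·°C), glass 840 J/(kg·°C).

With ΣQ=0 the equilibrium temperature is the m·c-weighted mean:
T_f = (22.14·222.1 + 257·29.13 + 217.06·29.13) / (22.14 + 257 + 217.06)
    = 18726 / 496.2 ≈ 37.74 °C

T_f ≈ 37.7 °C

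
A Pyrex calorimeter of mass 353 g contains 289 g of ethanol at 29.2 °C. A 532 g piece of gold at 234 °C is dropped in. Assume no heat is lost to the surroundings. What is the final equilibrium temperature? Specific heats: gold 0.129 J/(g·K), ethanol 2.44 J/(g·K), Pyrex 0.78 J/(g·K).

T_f ≈ 42.6 °C

Conservation of energy gives ΣQ = 0:
532·0.129·(T − 234) + 289·2.44·(T − 29.2) + 353·0.78·(T − 29.2) = 0
68.63(T − 234) + 705.16(T − 29.2) + 275.34(T − 29.2) = 0
(68.63 + 705.16 + 275.34) T = 68.63·234 + 705.16·29.2 + 275.34·29.2
T = 44690 / 1049.1 = 42.6 °C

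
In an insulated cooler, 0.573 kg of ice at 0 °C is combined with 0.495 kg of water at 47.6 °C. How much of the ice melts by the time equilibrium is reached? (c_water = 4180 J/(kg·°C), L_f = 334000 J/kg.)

Water can give up m c ΔT = 0.495·4180·47.6 = 98489 J before reaching 0 °C.
To melt every bit of ice: 0.573·334000 = 191382 J.
That's not enough to melt it all — equilibrium is at 0 °C with ice remaining.
m_melt = 98489 / L_f = 0.2949 kg.

m_melted ≈ 0.295 kg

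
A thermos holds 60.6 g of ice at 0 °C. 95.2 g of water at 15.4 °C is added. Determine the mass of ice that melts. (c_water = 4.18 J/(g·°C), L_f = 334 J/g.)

m_melted ≈ 18.3 g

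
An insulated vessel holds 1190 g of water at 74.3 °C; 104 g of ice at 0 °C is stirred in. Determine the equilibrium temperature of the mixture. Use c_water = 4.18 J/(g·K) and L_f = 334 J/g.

T_f ≈ 61.9 °C

Setting the total heat transfer to zero:
fusion: m_ice L_f = 104×334 = 34736
  warm the meltwater: 434.72 T
  water cools: 1190×4.18×(T − 74.3) = 4974.2(T − 74.3)
5408.9 T = 369583 − 34736 = 334847
T ≈ 61.91 °C. Since T > 0 °C, the all-ice-melts assumption holds.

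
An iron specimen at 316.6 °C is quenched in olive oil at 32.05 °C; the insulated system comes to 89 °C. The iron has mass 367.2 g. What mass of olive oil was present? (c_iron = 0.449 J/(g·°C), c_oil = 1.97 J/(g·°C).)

Heat lost by the iron = heat gained by the oil:
367.2×0.449×(316.6 − 89) = m×1.97×(89 − 32.05)
112.19 m = 37525  ⇒  m ≈ 334.5 g

m ≈ 334 g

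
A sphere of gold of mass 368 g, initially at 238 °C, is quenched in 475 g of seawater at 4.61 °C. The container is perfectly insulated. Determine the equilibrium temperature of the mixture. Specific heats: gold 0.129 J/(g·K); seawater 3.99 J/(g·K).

Set heat shed by the hot body equal to heat absorbed by the cold body:
368·0.129·(238 − T) = 475·3.99·(T − 4.61)
47.47(238 − T) = 1895.2(T − 4.61)
1942.7 T = 20035  ⇒  T ≈ 10.31 °C

T_f ≈ 10.3 °C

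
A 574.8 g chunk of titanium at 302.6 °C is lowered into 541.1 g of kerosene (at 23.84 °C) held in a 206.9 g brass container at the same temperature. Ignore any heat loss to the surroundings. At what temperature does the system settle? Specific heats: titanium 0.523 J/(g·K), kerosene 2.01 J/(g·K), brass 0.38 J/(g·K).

Conservation of energy gives ΣQ = 0:
574.8·0.523·(T − 302.6) + 541.1·2.01·(T − 23.84) + 206.9·0.38·(T − 23.84) = 0
300.62(T − 302.6) + 1087.6(T − 23.84) + 78.62(T − 23.84) = 0
(300.62 + 1087.6 + 78.62) T = 300.62·302.6 + 1087.6·23.84 + 78.62·23.84
T = 118771 / 1466.9 = 81 °C

T_f ≈ 81.0 °C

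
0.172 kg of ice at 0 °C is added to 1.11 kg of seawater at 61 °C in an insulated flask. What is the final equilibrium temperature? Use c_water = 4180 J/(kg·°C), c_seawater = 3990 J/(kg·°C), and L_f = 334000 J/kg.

Energy conservation, ΣQ = 0:
latent heat to melt: 0.172×334000 = 57448
  warm the meltwater: 718.96 T
  seawater: 4428.9(T − 61)
5147.9 T = 270163 − 57448 = 212715
T ≈ 41.32 °C (positive, so assuming full melt was valid).

T_f ≈ 41.3 °C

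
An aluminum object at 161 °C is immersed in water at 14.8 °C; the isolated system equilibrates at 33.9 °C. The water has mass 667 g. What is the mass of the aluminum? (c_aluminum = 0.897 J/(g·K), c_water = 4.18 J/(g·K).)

m ≈ 467 g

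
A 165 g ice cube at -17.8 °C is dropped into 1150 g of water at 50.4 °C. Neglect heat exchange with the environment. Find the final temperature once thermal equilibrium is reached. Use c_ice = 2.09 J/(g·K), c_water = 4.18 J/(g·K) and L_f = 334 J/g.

T_f ≈ 32.9 °C

Net heat exchanged in the isolated system is zero:
ice -17.8→0 °C: 165·2.09·17.8 = 6138.3
  latent heat to melt: 165·334 = 55110
  warm the meltwater: 689.7 T
  water cools: 1150·4.18·(T − 50.4) = 4807(T − 50.4)
5496.7 T = 242273 − 61248 = 181024
T ≈ 32.93 °C. Since T > 0 °C, the all-ice-melts assumption holds.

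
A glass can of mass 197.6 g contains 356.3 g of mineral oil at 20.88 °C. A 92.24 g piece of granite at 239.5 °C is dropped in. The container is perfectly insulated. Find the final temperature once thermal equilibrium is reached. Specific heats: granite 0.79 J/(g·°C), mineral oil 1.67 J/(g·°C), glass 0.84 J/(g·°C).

T_f ≈ 40.0 °C

Setting the total heat transfer to zero:
92.24*0.79*(T − 239.5) + 356.3*1.67*(T − 20.88) + 197.6*0.84*(T − 20.88) = 0
(72.87 + 595.02 + 165.98) T = 72.87*239.5 + 595.02*20.88 + 165.98*20.88
T ≈ 39.98 °C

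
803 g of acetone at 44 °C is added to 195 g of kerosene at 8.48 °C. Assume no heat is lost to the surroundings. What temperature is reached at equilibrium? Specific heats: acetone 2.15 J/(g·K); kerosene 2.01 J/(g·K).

T_f ≈ 37.4 °C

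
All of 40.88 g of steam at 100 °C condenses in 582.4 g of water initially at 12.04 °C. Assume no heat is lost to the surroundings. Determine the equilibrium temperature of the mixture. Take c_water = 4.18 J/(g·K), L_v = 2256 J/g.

Setting the total heat transfer to zero:
condense steam: −40.88×2256 = −92225
  condensed water 100 °C→T: 170.88(T − 100)
  original water: 2434.4(T − 12.04)
2605.3 T = 92225 + 17088 + 29311 = 138624
T ≈ 53.21 °C — below 100 °C, confirming all the steam condensed.

T_f ≈ 53.2 °C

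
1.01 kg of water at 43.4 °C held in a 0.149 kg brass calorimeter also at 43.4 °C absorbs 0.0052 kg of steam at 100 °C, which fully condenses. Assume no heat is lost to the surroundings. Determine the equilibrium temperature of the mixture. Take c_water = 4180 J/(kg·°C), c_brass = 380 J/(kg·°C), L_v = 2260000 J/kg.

T_f ≈ 46.4 °C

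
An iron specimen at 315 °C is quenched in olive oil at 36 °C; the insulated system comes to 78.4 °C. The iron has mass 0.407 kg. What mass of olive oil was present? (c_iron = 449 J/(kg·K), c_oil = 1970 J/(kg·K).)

m ≈ 0.518 kg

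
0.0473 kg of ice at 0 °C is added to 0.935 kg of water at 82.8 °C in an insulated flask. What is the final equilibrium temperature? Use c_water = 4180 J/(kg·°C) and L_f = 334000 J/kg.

T_f ≈ 75.0 °C

Net heat exchanged in the isolated system is zero:
fusion: m_ice L_f = 0.0473·334000 = 15798; meltwater 0→T: 0.0473·4180·T = 197.71 T; water cools: 0.935·4180·(T − 82.8) = 3908.3(T − 82.8)
4106 T = 323607 − 15798 = 307809
T ≈ 74.97 °C — above 0 °C, consistent with complete melting.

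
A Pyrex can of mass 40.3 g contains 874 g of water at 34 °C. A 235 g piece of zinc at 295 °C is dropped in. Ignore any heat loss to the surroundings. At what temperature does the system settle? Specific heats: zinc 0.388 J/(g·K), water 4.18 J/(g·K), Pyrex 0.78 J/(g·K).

Let T be the final temperature. ΣQ_i = 0:
235·0.388·(T − 295) + 874·4.18·(T − 34) + 40.3·0.78·(T − 34) = 0
(91.18 + 3653.3 + 31.43) T = 91.18·295 + 3653.3·34 + 31.43·34
T = 152180 / 3775.9 = 40.3 °C

T_f ≈ 40.3 °C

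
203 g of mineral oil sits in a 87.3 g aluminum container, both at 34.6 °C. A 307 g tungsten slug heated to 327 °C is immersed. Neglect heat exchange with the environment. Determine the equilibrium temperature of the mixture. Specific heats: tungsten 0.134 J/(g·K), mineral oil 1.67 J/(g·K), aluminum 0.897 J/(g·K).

Energy conservation, ΣQ = 0:
307*0.134*(T − 327) + 203*1.67*(T − 34.6) + 87.3*0.897*(T − 34.6) = 0
41.14(T − 327) + 339.01(T − 34.6) + 78.31(T − 34.6) = 0
458.46 T = 27891
T = 27891/458.46 ≈ 60.84 °C

T_f ≈ 60.8 °C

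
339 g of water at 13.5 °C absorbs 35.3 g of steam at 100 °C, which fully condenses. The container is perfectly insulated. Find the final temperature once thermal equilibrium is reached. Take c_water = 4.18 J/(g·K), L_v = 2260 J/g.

T_f ≈ 72.6 °C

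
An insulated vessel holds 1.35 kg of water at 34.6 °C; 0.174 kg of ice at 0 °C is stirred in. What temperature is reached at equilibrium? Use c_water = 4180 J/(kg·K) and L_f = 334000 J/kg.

T_f ≈ 21.5 °C

Net heat exchanged in the isolated system is zero:
fusion: m_ice L_f = 0.174·334000 = 58116
  warm the meltwater: 727.32 T
  water: 5643(T − 34.6)
6370.3 T = 195248 − 58116 = 137132
T ≈ 21.53 °C — above 0 °C, consistent with complete melting.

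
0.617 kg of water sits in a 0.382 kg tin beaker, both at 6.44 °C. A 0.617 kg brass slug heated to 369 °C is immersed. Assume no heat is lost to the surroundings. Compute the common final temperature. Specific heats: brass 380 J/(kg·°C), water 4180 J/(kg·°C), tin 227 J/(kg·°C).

T_f ≈ 35.7 °C

Setting the total heat transfer to zero:
0.617×380×(T − 369) + 0.617×4180×(T − 6.44) + 0.382×227×(T − 6.44) = 0
2900.2 T = 103683
T ≈ 35.75 °C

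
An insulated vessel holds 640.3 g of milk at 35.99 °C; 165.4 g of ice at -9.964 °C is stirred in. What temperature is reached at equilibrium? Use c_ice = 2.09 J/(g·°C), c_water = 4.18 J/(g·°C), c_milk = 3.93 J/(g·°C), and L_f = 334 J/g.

T_f ≈ 9.9 °C

Taking heat into each body as positive, Σ m c ΔT = 0:
ice -9.964→0 °C: 165.4×2.09×9.964 = 3444.4; fusion: m_ice L_f = 165.4×334 = 55244; meltwater 0→T: 165.4×4.18×T = 691.37 T; milk cools: 640.3×3.93×(T − 35.99) = 2516.4(T − 35.99)
3207.8 T = 90564 − 58688 = 31876
T ≈ 9.94 °C. Since T > 0 °C, the all-ice-melts assumption holds.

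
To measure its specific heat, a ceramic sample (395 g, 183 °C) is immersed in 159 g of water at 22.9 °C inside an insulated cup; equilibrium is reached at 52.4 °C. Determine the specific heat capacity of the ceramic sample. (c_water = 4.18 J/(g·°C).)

Heat lost by the ceramic sample = heat gained by the water:
395·c·(183 − 52.4) = 159·4.18·(52.4 − 22.9)
51587 c = 19606  ⇒  c ≈ 0.3801 J/(g·°C)

c ≈ 0.38 J/(g·°C)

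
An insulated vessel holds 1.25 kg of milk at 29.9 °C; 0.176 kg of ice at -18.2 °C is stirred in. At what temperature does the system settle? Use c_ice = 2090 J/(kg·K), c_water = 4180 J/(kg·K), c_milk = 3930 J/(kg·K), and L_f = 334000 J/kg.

Heat gained plus heat lost sum to zero:
ice -18.2→0 °C: 0.176×2090×18.2 = 6694.7; melt ice: 0.176×334000 = 58784; warm the meltwater: 735.68 T; milk cools: 1.25×3930×(T − 29.9) = 4912.5(T − 29.9)
5648.2 T = 146884 − 65479 = 81405
T ≈ 14.41 °C. Since T > 0 °C, the all-ice-melts assumption holds.

T_f ≈ 14.4 °C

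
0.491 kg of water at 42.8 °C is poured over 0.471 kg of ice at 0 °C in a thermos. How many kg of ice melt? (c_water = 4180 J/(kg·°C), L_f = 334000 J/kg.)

m_melted ≈ 0.263 kg

Heat available from the water dropping to 0 °C: 0.491×4180×42.8 = 87842 J.
To melt every bit of ice: 0.471×334000 = 157314 J.
That's not enough to melt it all — equilibrium is at 0 °C with ice remaining.
Mass melted = 87842/334000 ≈ 0.263 kg.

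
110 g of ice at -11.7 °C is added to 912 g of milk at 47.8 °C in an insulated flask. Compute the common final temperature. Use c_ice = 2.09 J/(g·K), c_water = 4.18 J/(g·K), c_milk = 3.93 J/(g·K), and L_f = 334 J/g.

T_f ≈ 32.6 °C

Energy balance with sensible and latent terms:
ice -11.7→0 °C: 110×2.09×11.7 = 2689.8
  latent heat to melt: 110×334 = 36740
  meltwater 0→T: 110×4.18×T = 459.8 T
  milk: 3584.2(T − 47.8)
4044 T = 171323 − 39430 = 131893
T ≈ 32.61 °C. Since T > 0 °C, the all-ice-melts assumption holds.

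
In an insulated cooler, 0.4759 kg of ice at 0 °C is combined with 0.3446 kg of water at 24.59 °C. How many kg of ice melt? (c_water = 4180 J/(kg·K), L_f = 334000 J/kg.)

Heat available from the water dropping to 0 °C: 0.3446×4180×24.59 = 35420 J.
Melting all 0.4759 kg of ice would need 0.4759×334000 = 158951 J.
That's not enough to melt it all — equilibrium is at 0 °C with ice remaining.
Mass melted = 35420/334000 ≈ 0.106 kg.

m_melted ≈ 0.106 kg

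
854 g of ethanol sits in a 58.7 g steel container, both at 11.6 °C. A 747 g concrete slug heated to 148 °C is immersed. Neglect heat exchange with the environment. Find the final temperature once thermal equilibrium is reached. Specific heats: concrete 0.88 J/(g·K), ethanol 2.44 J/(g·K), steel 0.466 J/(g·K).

T_f ≈ 44.0 °C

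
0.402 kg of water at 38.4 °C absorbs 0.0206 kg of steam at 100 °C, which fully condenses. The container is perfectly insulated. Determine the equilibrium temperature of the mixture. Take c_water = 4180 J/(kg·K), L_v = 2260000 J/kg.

T_f ≈ 67.8 °C

Let T be the final temperature. ΣQ_i = 0:
steam→water at 100 °C releases m L_v = 0.0206×2260000 = 46556
  condensed water 100 °C→T: 86.11(T − 100)
  original water: 1680.4(T − 38.4)
1766.5 T = 46556 + 8610.8 + 64526 = 119693
T ≈ 67.76 °C, under the boiling point, so the assumption holds.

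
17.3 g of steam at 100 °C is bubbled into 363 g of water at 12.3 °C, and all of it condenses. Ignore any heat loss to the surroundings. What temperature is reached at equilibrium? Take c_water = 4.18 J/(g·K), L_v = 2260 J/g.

T_f ≈ 40.9 °C

Energy balance with sensible and latent terms:
latent heat released on condensation: 17.3·2260 = 39098
  condensate cools 100→T: 17.3·4.18·(T − 100) = 72.31(T − 100)
  original water: 1517.3(T − 12.3)
1589.7 T = 39098 + 7231.4 + 18663 = 64993
T ≈ 40.88 °C, under the boiling point, so the assumption holds.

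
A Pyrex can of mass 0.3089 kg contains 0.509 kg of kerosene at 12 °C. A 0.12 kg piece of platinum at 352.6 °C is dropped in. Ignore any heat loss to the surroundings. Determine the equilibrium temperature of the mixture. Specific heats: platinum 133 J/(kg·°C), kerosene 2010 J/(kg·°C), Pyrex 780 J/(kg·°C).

T_f ≈ 16.2 °C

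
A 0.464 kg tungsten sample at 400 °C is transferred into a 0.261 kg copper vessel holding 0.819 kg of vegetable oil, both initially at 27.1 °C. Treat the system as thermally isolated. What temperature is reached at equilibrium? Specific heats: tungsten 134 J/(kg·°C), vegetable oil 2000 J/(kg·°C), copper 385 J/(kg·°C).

T_f ≈ 40.0 °C

Setting the total heat transfer to zero:
0.464×134×(T − 400) + 0.819×2000×(T − 27.1) + 0.261×385×(T − 27.1) = 0
1800.7 T = 71983
T ≈ 39.98 °C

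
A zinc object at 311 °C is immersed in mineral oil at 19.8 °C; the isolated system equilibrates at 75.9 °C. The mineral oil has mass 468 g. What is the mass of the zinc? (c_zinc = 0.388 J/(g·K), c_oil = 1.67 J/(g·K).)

Heat lost by the zinc = heat gained by the oil:
m×0.388×(311 − 75.9) = 468×1.67×(75.9 − 19.8)
91.22 m = 43846  ⇒  m ≈ 480.7 g

m ≈ 481 g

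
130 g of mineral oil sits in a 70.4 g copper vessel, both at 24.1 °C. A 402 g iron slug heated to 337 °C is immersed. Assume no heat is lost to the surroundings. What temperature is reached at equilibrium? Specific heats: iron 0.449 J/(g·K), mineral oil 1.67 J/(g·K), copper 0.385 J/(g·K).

Conservation of energy gives ΣQ = 0:
402*0.449*(T − 337) + 130*1.67*(T − 24.1) + 70.4*0.385*(T − 24.1) = 0
180.5(T − 337) + 217.1(T − 24.1) + 27.1(T − 24.1) = 0
424.7 T = 66713
T = 66713/424.7 ≈ 157.08 °C

T_f ≈ 157.1 °C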